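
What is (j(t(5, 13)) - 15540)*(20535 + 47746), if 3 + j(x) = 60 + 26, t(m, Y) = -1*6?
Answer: -1055419417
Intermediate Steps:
t(m, Y) = -6
j(x) = 83 (j(x) = -3 + (60 + 26) = -3 + 86 = 83)
(j(t(5, 13)) - 15540)*(20535 + 47746) = (83 - 15540)*(20535 + 47746) = -15457*68281 = -1055419417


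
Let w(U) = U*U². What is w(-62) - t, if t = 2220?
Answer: -240548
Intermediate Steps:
w(U) = U³
w(-62) - t = (-62)³ - 1*2220 = -238328 - 2220 = -240548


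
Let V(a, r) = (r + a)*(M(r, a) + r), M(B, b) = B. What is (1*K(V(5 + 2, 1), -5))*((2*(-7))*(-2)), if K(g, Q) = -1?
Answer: -28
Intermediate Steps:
V(a, r) = 2*r*(a + r) (V(a, r) = (r + a)*(r + r) = (a + r)*(2*r) = 2*r*(a + r))
(1*K(V(5 + 2, 1), -5))*((2*(-7))*(-2)) = (1*(-1))*((2*(-7))*(-2)) = -(-14)*(-2) = -1*28 = -28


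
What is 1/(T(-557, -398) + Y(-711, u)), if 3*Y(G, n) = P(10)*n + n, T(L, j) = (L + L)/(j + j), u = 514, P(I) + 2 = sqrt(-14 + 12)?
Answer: -80754598/41622740723 - 81419656*I*sqrt(2)/41622740723 ≈ -0.0019402 - 0.0027664*I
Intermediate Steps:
P(I) = -2 + I*sqrt(2) (P(I) = -2 + sqrt(-14 + 12) = -2 + sqrt(-2) = -2 + I*sqrt(2))
T(L, j) = L/j (T(L, j) = (2*L)/((2*j)) = (2*L)*(1/(2*j)) = L/j)
Y(G, n) = n/3 + n*(-2 + I*sqrt(2))/3 (Y(G, n) = ((-2 + I*sqrt(2))*n + n)/3 = (n*(-2 + I*sqrt(2)) + n)/3 = (n + n*(-2 + I*sqrt(2)))/3 = n/3 + n*(-2 + I*sqrt(2))/3)
1/(T(-557, -398) + Y(-711, u)) = 1/(-557/(-398) + (1/3)*514*(-1 + I*sqrt(2))) = 1/(-557*(-1/398) + (-514/3 + 514*I*sqrt(2)/3)) = 1/(557/398 + (-514/3 + 514*I*sqrt(2)/3)) = 1/(-202901/1194 + 514*I*sqrt(2)/3)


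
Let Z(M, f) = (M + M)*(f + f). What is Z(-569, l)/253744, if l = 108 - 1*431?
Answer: 183787/63436 ≈ 2.8972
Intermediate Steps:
l = -323 (l = 108 - 431 = -323)
Z(M, f) = 4*M*f (Z(M, f) = (2*M)*(2*f) = 4*M*f)
Z(-569, l)/253744 = (4*(-569)*(-323))/253744 = 735148*(1/253744) = 183787/63436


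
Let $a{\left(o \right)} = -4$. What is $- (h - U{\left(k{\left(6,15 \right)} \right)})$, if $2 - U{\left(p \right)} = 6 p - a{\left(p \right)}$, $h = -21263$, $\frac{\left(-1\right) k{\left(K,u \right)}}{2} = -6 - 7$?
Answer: $21105$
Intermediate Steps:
$k{\left(K,u \right)} = 26$ ($k{\left(K,u \right)} = - 2 \left(-6 - 7\right) = \left(-2\right) \left(-13\right) = 26$)
$U{\left(p \right)} = -2 - 6 p$ ($U{\left(p \right)} = 2 - \left(6 p - -4\right) = 2 - \left(6 p + 4\right) = 2 - \left(4 + 6 p\right) = -2 - 6 p$)
$- (h - U{\left(k{\left(6,15 \right)} \right)}) = - (-21263 - \left(-2 - 156\right)) = - (-21263 - -158) = - (-21263 + 158) = \left(-1\right) \left(-21105\right) = 21105$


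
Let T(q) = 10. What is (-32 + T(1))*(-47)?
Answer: 1034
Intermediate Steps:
(-32 + T(1))*(-47) = (-32 + 10)*(-47) = -22*(-47) = 1034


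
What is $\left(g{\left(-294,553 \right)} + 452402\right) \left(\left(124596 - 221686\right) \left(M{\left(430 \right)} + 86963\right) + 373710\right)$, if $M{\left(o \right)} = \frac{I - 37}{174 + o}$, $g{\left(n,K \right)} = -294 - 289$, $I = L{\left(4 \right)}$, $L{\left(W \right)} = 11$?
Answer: $- \frac{576011313946835625}{151} \approx -3.8146 \cdot 10^{15}$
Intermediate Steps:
$I = 11$
$g{\left(n,K \right)} = -583$
$M{\left(o \right)} = - \frac{26}{174 + o}$ ($M{\left(o \right)} = \frac{11 - 37}{174 + o} = - \frac{26}{174 + o}$)
$\left(g{\left(-294,553 \right)} + 452402\right) \left(\left(124596 - 221686\right) \left(M{\left(430 \right)} + 86963\right) + 373710\right) = \left(-583 + 452402\right) \left(\left(124596 - 221686\right) \left(- \frac{26}{174 + 430} + 86963\right) + 373710\right) = 451819 \left(- 97090 \left(- \frac{26}{604} + 86963\right) + 373710\right) = 451819 \left(- 97090 \left(\left(-26\right) \frac{1}{604} + 86963\right) + 373710\right) = 451819 \left(- 97090 \left(- \frac{13}{302} + 86963\right) + 373710\right) = 451819 \left(\left(-97090\right) \frac{26262813}{302} + 373710\right) = 451819 \left(- \frac{1274928257085}{151} + 373710\right) = 451819 \left(- \frac{1274871826875}{151}\right) = - \frac{576011313946835625}{151}$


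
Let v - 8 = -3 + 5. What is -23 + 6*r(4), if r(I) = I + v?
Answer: 61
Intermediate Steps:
v = 10 (v = 8 + (-3 + 5) = 8 + 2 = 10)
r(I) = 10 + I (r(I) = I + 10 = 10 + I)
-23 + 6*r(4) = -23 + 6*(10 + 4) = -23 + 6*14 = -23 + 84 = 61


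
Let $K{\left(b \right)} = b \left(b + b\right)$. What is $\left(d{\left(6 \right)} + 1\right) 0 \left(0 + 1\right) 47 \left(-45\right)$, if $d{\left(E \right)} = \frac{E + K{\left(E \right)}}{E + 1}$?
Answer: $0$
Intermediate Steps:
$K{\left(b \right)} = 2 b^{2}$ ($K{\left(b \right)} = b 2 b = 2 b^{2}$)
$d{\left(E \right)} = \frac{E + 2 E^{2}}{1 + E}$ ($d{\left(E \right)} = \frac{E + 2 E^{2}}{E + 1} = \frac{E + 2 E^{2}}{1 + E}$)
$\left(d{\left(6 \right)} + 1\right) 0 \left(0 + 1\right) 47 \left(-45\right) = \left(\frac{6 \left(1 + 2 \cdot 6\right)}{1 + 6} + 1\right) 0 \left(0 + 1\right) 47 \left(-45\right) = \left(\frac{6 \left(1 + 12\right)}{7} + 1\right) 0 \cdot 1 \cdot 47 \left(-45\right) = \left(6 \cdot \frac{1}{7} \cdot 13 + 1\right) 0 \cdot 1 \cdot 47 \left(-45\right) = \left(\frac{78}{7} + 1\right) 0 \cdot 1 \cdot 47 \left(-45\right) = \frac{85}{7} \cdot 0 \cdot 1 \cdot 47 \left(-45\right) = 0 \cdot 1 \cdot 47 \left(-45\right) = 0 \cdot 47 \left(-45\right) = 0 \left(-45\right) = 0$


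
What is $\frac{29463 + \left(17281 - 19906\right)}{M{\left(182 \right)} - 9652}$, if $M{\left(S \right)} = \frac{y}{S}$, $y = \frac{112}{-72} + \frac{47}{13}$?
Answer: $- \frac{571488372}{205529447} \approx -2.7806$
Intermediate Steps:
$y = \frac{241}{117}$ ($y = 112 \left(- \frac{1}{72}\right) + 47 \cdot \frac{1}{13} = - \frac{14}{9} + \frac{47}{13} = \frac{241}{117} \approx 2.0598$)
$M{\left(S \right)} = \frac{241}{117 S}$
$\frac{29463 + \left(17281 - 19906\right)}{M{\left(182 \right)} - 9652} = \frac{29463 + \left(17281 - 19906\right)}{\frac{241}{117 \cdot 182} - 9652} = \frac{29463 + \left(17281 - 19906\right)}{\frac{241}{117} \cdot \frac{1}{182} - 9652} = \frac{29463 - 2625}{\frac{241}{21294} - 9652} = \frac{26838}{- \frac{205529447}{21294}} = 26838 \left(- \frac{21294}{205529447}\right) = - \frac{571488372}{205529447}$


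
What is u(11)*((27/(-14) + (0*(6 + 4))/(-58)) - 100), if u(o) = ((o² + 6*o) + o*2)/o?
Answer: -27113/14 ≈ -1936.6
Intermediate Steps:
u(o) = (o² + 8*o)/o (u(o) = ((o² + 6*o) + 2*o)/o = (o² + 8*o)/o)
u(11)*((27/(-14) + (0*(6 + 4))/(-58)) - 100) = (8 + 11)*((27/(-14) + (0*(6 + 4))/(-58)) - 100) = 19*((27*(-1/14) + (0*10)*(-1/58)) - 100) = 19*((-27/14 + 0*(-1/58)) - 100) = 19*((-27/14 + 0) - 100) = 19*(-27/14 - 100) = 19*(-1427/14) = -27113/14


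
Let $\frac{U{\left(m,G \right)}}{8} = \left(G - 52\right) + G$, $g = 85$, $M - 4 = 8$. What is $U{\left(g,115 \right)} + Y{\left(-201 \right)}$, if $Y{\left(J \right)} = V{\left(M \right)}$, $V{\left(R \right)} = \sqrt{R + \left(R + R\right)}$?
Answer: $1430$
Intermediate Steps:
$M = 12$ ($M = 4 + 8 = 12$)
$V{\left(R \right)} = \sqrt{3} \sqrt{R}$ ($V{\left(R \right)} = \sqrt{R + 2 R} = \sqrt{3 R} = \sqrt{3} \sqrt{R}$)
$Y{\left(J \right)} = 6$ ($Y{\left(J \right)} = \sqrt{3} \sqrt{12} = \sqrt{3} \cdot 2 \sqrt{3} = 6$)
$U{\left(m,G \right)} = -416 + 16 G$ ($U{\left(m,G \right)} = 8 \left(\left(G - 52\right) + G\right) = 8 \left(\left(-52 + G\right) + G\right) = 8 \left(-52 + 2 G\right) = -416 + 16 G$)
$U{\left(g,115 \right)} + Y{\left(-201 \right)} = \left(-416 + 16 \cdot 115\right) + 6 = \left(-416 + 1840\right) + 6 = 1424 + 6 = 1430$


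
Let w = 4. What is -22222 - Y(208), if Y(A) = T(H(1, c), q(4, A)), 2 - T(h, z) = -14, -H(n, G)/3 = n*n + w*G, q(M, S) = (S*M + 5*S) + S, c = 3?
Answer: -22238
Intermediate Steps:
q(M, S) = 6*S + M*S (q(M, S) = (M*S + 5*S) + S = (5*S + M*S) + S = 6*S + M*S)
H(n, G) = -12*G - 3*n² (H(n, G) = -3*(n*n + 4*G) = -3*(n² + 4*G) = -12*G - 3*n²)
T(h, z) = 16 (T(h, z) = 2 - 1*(-14) = 2 + 14 = 16)
Y(A) = 16
-22222 - Y(208) = -22222 - 1*16 = -22222 - 16 = -22238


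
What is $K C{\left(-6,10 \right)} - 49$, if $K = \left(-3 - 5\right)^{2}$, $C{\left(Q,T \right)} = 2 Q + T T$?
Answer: $5583$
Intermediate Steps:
$C{\left(Q,T \right)} = T^{2} + 2 Q$ ($C{\left(Q,T \right)} = 2 Q + T^{2} = T^{2} + 2 Q$)
$K = 64$ ($K = \left(-8\right)^{2} = 64$)
$K C{\left(-6,10 \right)} - 49 = 64 \left(10^{2} + 2 \left(-6\right)\right) - 49 = 64 \left(100 - 12\right) - 49 = 64 \cdot 88 - 49 = 5632 - 49 = 5583$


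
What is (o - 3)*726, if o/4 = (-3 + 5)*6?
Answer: 32670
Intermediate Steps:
o = 48 (o = 4*((-3 + 5)*6) = 4*(2*6) = 4*12 = 48)
(o - 3)*726 = (48 - 3)*726 = 45*726 = 32670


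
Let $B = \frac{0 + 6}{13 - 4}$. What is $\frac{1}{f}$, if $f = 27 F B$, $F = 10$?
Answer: $\frac{1}{180} \approx 0.0055556$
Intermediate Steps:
$B = \frac{2}{3}$ ($B = \frac{6}{9} = 6 \cdot \frac{1}{9} = \frac{2}{3} \approx 0.66667$)
$f = 180$ ($f = 27 \cdot 10 \cdot \frac{2}{3} = 270 \cdot \frac{2}{3} = 180$)
$\frac{1}{f} = \frac{1}{180}$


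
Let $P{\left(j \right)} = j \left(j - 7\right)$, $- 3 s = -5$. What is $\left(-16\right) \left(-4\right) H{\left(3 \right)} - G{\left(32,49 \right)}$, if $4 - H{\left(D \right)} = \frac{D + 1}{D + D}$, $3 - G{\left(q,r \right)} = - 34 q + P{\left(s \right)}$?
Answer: $- \frac{7979}{9} \approx -886.56$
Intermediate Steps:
$s = \frac{5}{3}$ ($s = \left(- \frac{1}{3}\right) \left(-5\right) = \frac{5}{3} \approx 1.6667$)
$P{\left(j \right)} = j \left(-7 + j\right)$
$G{\left(q,r \right)} = \frac{107}{9} + 34 q$ ($G{\left(q,r \right)} = 3 - \left(- 34 q + \frac{5 \left(-7 + \frac{5}{3}\right)}{3}\right) = 3 - \left(- 34 q + \frac{5}{3} \left(- \frac{16}{3}\right)\right) = 3 - \left(- 34 q - \frac{80}{9}\right) = 3 - \left(- \frac{80}{9} - 34 q\right) = 3 + \left(\frac{80}{9} + 34 q\right) = \frac{107}{9} + 34 q$)
$H{\left(D \right)} = 4 - \frac{1 + D}{2 D}$ ($H{\left(D \right)} = 4 - \frac{D + 1}{D + D} = 4 - \frac{1 + D}{2 D}$)
$\left(-16\right) \left(-4\right) H{\left(3 \right)} - G{\left(32,49 \right)} = \left(-16\right) \left(-4\right) \frac{-1 + 7 \cdot 3}{2 \cdot 3} - \left(\frac{107}{9} + 34 \cdot 32\right) = 64 \cdot \frac{1}{2} \cdot \frac{1}{3} \left(-1 + 21\right) - \left(\frac{107}{9} + 1088\right) = 64 \cdot \frac{1}{2} \cdot \frac{1}{3} \cdot 20 - \frac{9899}{9} = 64 \cdot \frac{10}{3} - \frac{9899}{9} = \frac{640}{3} - \frac{9899}{9} = - \frac{7979}{9}$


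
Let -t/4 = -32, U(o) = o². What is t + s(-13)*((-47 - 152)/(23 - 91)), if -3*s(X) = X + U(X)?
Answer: -411/17 ≈ -24.176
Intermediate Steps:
t = 128 (t = -4*(-32) = 128)
s(X) = -X/3 - X²/3 (s(X) = -(X + X²)/3 = -X/3 - X²/3)
t + s(-13)*((-47 - 152)/(23 - 91)) = 128 + ((⅓)*(-13)*(-1 - 1*(-13)))*((-47 - 152)/(23 - 91)) = 128 + ((⅓)*(-13)*(-1 + 13))*(-199/(-68)) = 128 + ((⅓)*(-13)*12)*(-199*(-1/68)) = 128 - 52*199/68 = 128 - 2587/17 = -411/17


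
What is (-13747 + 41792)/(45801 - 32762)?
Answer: 28045/13039 ≈ 2.1509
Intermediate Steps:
(-13747 + 41792)/(45801 - 32762) = 28045/13039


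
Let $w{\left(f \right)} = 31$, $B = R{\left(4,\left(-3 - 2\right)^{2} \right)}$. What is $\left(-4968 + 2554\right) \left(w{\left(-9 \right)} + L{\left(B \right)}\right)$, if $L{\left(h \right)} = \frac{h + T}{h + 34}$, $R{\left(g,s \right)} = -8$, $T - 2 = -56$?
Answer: $- \frac{898008}{13} \approx -69078.0$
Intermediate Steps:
$T = -54$ ($T = 2 - 56 = -54$)
$B = -8$
$L{\left(h \right)} = \frac{-54 + h}{34 + h}$ ($L{\left(h \right)} = \frac{h - 54}{h + 34} = \frac{-54 + h}{34 + h}$)
$\left(-4968 + 2554\right) \left(w{\left(-9 \right)} + L{\left(B \right)}\right) = \left(-4968 + 2554\right) \left(31 + \frac{-54 - 8}{34 - 8}\right) = - 2414 \left(31 + \frac{1}{26} \left(-62\right)\right) = - 2414 \left(31 - \frac{31}{13}\right) = \left(-2414\right) \frac{372}{13} = - \frac{898008}{13}$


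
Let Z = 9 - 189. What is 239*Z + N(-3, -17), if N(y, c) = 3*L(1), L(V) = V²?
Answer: -43017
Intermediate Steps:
N(y, c) = 3 (N(y, c) = 3*1² = 3*1 = 3)
Z = -180
239*Z + N(-3, -17) = 239*(-180) + 3 = -43020 + 3 = -43017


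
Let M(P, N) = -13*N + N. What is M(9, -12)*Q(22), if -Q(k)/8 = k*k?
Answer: -557568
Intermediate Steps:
M(P, N) = -12*N
Q(k) = -8*k² (Q(k) = -8*k*k = -8*k²)
M(9, -12)*Q(22) = (-12*(-12))*(-8*22²) = 144*(-8*484) = 144*(-3872) = -557568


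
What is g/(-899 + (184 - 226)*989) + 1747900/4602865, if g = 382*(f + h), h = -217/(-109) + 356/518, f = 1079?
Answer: -10319745604492384/1102882307556631 ≈ -9.3571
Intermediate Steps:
h = 75605/28231 (h = -217*(-1/109) + 356*(1/518) = 217/109 + 178/259 = 75605/28231 ≈ 2.6781)
g = 11665078228/28231 (g = 382*(1079 + 75605/28231) = 382*(30536854/28231) = 11665078228/28231 ≈ 4.1320e+5)
g/(-899 + (184 - 226)*989) + 1747900/4602865 = 11665078228/(28231*(-899 + (184 - 226)*989)) + 1747900/4602865 = 11665078228/(28231*(-899 - 42*989)) + 1747900*(1/4602865) = 11665078228/(28231*(-899 - 41538)) + 349580/920573 = (11665078228/28231)/(-42437) + 349580/920573 = (11665078228/28231)*(-1/42437) + 349580/920573 = -11665078228/1198038947 + 349580/920573 = -10319745604492384/1102882307556631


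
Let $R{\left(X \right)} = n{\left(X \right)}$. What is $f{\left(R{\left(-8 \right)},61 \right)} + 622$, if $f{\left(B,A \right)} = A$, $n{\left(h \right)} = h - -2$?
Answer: $683$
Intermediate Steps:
$n{\left(h \right)} = 2 + h$ ($n{\left(h \right)} = h + 2 = 2 + h$)
$R{\left(X \right)} = 2 + X$
$f{\left(R{\left(-8 \right)},61 \right)} + 622 = 61 + 622 = 683$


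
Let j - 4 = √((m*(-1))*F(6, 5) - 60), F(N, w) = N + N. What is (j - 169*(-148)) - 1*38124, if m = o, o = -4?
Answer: -13108 + 2*I*√3 ≈ -13108.0 + 3.4641*I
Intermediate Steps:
F(N, w) = 2*N
m = -4
j = 4 + 2*I*√3 (j = 4 + √((-4*(-1))*(2*6) - 60) = 4 + √(4*12 - 60) = 4 + √(48 - 60) = 4 + √(-12) = 4 + 2*I*√3 ≈ 4.0 + 3.4641*I)
(j - 169*(-148)) - 1*38124 = ((4 + 2*I*√3) - 169*(-148)) - 1*38124 = ((4 + 2*I*√3) + 25012) - 38124 = (25016 + 2*I*√3) - 38124 = -13108 + 2*I*√3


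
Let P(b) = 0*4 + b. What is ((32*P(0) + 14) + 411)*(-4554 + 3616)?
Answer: -398650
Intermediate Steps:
P(b) = b (P(b) = 0 + b = b)
((32*P(0) + 14) + 411)*(-4554 + 3616) = ((32*0 + 14) + 411)*(-4554 + 3616) = ((0 + 14) + 411)*(-938) = (14 + 411)*(-938) = 425*(-938) = -398650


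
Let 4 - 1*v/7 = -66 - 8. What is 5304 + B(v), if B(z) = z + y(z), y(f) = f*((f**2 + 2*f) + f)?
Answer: 163671534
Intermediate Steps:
y(f) = f*(f**2 + 3*f)
v = 546 (v = 28 - 7*(-66 - 8) = 28 - 7*(-74) = 28 + 518 = 546)
B(z) = z + z**2*(3 + z)
5304 + B(v) = 5304 + 546*(1 + 546*(3 + 546)) = 5304 + 546*(1 + 546*549) = 5304 + 546*(1 + 299754) = 5304 + 546*299755 = 5304 + 163666230 = 163671534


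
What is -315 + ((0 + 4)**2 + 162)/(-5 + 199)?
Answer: -30466/97 ≈ -314.08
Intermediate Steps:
-315 + ((0 + 4)**2 + 162)/(-5 + 199) = -315 + (4**2 + 162)/194 = -315 + (16 + 162)*(1/194) = -315 + 178*(1/194) = -315 + 89/97 = -30466/97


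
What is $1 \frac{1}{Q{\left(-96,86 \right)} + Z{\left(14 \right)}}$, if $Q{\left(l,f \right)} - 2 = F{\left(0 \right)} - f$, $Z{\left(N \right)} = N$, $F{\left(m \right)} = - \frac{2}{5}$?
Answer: $- \frac{5}{352} \approx -0.014205$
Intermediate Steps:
$F{\left(m \right)} = - \frac{2}{5}$ ($F{\left(m \right)} = \left(-2\right) \frac{1}{5} = - \frac{2}{5}$)
$Q{\left(l,f \right)} = \frac{8}{5} - f$ ($Q{\left(l,f \right)} = 2 - \left(\frac{2}{5} + f\right) = \frac{8}{5} - f$)
$1 \frac{1}{Q{\left(-96,86 \right)} + Z{\left(14 \right)}} = 1 \frac{1}{\left(\frac{8}{5} - 86\right) + 14} = 1 \frac{1}{- \frac{422}{5} + 14} = 1 \frac{1}{- \frac{352}{5}} = 1 \left(- \frac{5}{352}\right) = - \frac{5}{352}$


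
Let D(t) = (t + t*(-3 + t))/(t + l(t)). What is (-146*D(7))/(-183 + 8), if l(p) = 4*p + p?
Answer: 73/105 ≈ 0.69524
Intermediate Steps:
l(p) = 5*p
D(t) = (t + t*(-3 + t))/(6*t) (D(t) = (t + t*(-3 + t))/(t + 5*t) = (t + t*(-3 + t))/((6*t)) = (t + t*(-3 + t))*(1/(6*t)) = (t + t*(-3 + t))/(6*t))
(-146*D(7))/(-183 + 8) = (-146*(-⅓ + (⅙)*7))/(-183 + 8) = -146*(-⅓ + 7/6)/(-175) = -146*⅚*(-1/175) = -365/3*(-1/175) = 73/105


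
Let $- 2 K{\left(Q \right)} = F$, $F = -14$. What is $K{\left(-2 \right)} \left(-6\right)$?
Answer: $-42$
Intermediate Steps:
$K{\left(Q \right)} = 7$ ($K{\left(Q \right)} = \left(- \frac{1}{2}\right) \left(-14\right) = 7$)
$K{\left(-2 \right)} \left(-6\right) = 7 \left(-6\right) = -42$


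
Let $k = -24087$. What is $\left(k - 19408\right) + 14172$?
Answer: $-29323$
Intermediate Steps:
$\left(k - 19408\right) + 14172 = \left(-24087 - 19408\right) + 14172 = -43495 + 14172 = -29323$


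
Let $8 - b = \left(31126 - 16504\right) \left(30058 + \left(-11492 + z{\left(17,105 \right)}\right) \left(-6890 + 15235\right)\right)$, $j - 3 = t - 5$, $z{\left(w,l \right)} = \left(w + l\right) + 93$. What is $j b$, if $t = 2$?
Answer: $0$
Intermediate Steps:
$z{\left(w,l \right)} = 93 + l + w$ ($z{\left(w,l \right)} = \left(l + w\right) + 93 = 93 + l + w$)
$j = 0$ ($j = 3 + \left(2 - 5\right) = 3 - 3 = 0$)
$b = 1375586685362$ ($b = 8 - \left(31126 - 16504\right) \left(30058 + \left(-11492 + \left(93 + 105 + 17\right)\right) \left(-6890 + 15235\right)\right) = 8 - 14622 \left(30058 + \left(-11492 + 215\right) 8345\right) = 8 - 14622 \left(30058 - 94106565\right) = 8 - 14622 \left(-94076507\right) = 8 - -1375586685354 = 8 + 1375586685354 = 1375586685362$)
$j b = 0 \cdot 1375586685362 = 0$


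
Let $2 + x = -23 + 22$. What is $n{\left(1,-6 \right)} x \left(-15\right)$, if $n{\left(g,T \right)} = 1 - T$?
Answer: $315$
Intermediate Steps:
$x = -3$ ($x = -2 + \left(-23 + 22\right) = -2 - 1 = -3$)
$n{\left(1,-6 \right)} x \left(-15\right) = \left(1 - -6\right) \left(-3\right) \left(-15\right) = \left(1 + 6\right) \left(-3\right) \left(-15\right) = 7 \left(-3\right) \left(-15\right) = \left(-21\right) \left(-15\right) = 315$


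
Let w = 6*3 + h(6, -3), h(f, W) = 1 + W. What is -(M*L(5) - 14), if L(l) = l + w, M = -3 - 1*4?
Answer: 161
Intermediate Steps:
M = -7 (M = -3 - 4 = -7)
w = 16 (w = 6*3 + (1 - 3) = 18 - 2 = 16)
L(l) = 16 + l (L(l) = l + 16 = 16 + l)
-(M*L(5) - 14) = -(-7*(16 + 5) - 14) = -(-7*21 - 14) = -(-147 - 14) = -1*(-161) = 161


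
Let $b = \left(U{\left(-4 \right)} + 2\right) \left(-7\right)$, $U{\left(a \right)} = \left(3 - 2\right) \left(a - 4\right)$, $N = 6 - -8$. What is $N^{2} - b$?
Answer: $154$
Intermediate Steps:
$N = 14$ ($N = 6 + 8 = 14$)
$U{\left(a \right)} = -4 + a$ ($U{\left(a \right)} = 1 \left(-4 + a\right) = -4 + a$)
$b = 42$ ($b = \left(\left(-4 - 4\right) + 2\right) \left(-7\right) = \left(-8 + 2\right) \left(-7\right) = \left(-6\right) \left(-7\right) = 42$)
$N^{2} - b = 14^{2} - 42 = 196 - 42 = 154$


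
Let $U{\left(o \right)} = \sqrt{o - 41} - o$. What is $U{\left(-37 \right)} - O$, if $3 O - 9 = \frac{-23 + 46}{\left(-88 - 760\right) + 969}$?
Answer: $\frac{12319}{363} + i \sqrt{78} \approx 33.937 + 8.8318 i$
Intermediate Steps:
$U{\left(o \right)} = \sqrt{-41 + o} - o$
$O = \frac{1112}{363}$ ($O = 3 + \frac{\left(-23 + 46\right) \frac{1}{\left(-88 - 760\right) + 969}}{3} = 3 + \frac{23 \frac{1}{\left(-88 - 760\right) + 969}}{3} = 3 + \frac{23 \frac{1}{-848 + 969}}{3} = 3 + \frac{23 \cdot \frac{1}{121}}{3} = 3 + \frac{1}{3} \cdot \frac{23}{121} = 3 + \frac{23}{363} = \frac{1112}{363} \approx 3.0634$)
$U{\left(-37 \right)} - O = \left(\sqrt{-41 - 37} - -37\right) - \frac{1112}{363} = \left(\sqrt{-78} + 37\right) - \frac{1112}{363} = \left(i \sqrt{78} + 37\right) - \frac{1112}{363} = \left(37 + i \sqrt{78}\right) - \frac{1112}{363} = \frac{12319}{363} + i \sqrt{78}$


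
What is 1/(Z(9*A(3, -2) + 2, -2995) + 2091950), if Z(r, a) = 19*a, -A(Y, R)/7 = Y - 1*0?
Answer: 1/2035045 ≈ 4.9139e-7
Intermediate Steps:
A(Y, R) = -7*Y (A(Y, R) = -7*(Y - 1*0) = -7*(Y + 0) = -7*Y)
1/(Z(9*A(3, -2) + 2, -2995) + 2091950) = 1/(19*(-2995) + 2091950) = 1/(-56905 + 2091950) = 1/2035045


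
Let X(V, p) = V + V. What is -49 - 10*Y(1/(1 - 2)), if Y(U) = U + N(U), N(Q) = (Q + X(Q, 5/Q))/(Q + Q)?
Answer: -54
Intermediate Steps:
X(V, p) = 2*V
N(Q) = 3/2 (N(Q) = (Q + 2*Q)/(Q + Q) = (3*Q)/((2*Q)) = (3*Q)*(1/(2*Q)) = 3/2)
Y(U) = 3/2 + U (Y(U) = U + 3/2 = 3/2 + U)
-49 - 10*Y(1/(1 - 2)) = -49 - 10*(3/2 + 1/(1 - 2)) = -49 - 10*(3/2 + 1/(-1)) = -49 - 10*(3/2 - 1) = -49 - 10*1/2 = -49 - 5 = -54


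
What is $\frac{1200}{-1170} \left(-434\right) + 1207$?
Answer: $\frac{64433}{39} \approx 1652.1$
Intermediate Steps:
$\frac{1200}{-1170} \left(-434\right) + 1207 = 1200 \left(- \frac{1}{1170}\right) \left(-434\right) + 1207 = \left(- \frac{40}{39}\right) \left(-434\right) + 1207 = \frac{17360}{39} + 1207 = \frac{64433}{39}$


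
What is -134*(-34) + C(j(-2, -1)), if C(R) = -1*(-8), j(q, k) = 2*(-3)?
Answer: 4564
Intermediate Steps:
j(q, k) = -6
C(R) = 8
-134*(-34) + C(j(-2, -1)) = -134*(-34) + 8 = 4556 + 8 = 4564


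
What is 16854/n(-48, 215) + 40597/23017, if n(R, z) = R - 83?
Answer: -382610311/3015227 ≈ -126.89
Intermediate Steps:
n(R, z) = -83 + R
16854/n(-48, 215) + 40597/23017 = 16854/(-83 - 48) + 40597/23017 = 16854/(-131) + 40597*(1/23017) = 16854*(-1/131) + 40597/23017 = -16854/131 + 40597/23017 = -382610311/3015227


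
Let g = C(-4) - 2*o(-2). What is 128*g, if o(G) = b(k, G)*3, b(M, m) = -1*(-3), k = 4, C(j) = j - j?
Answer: -2304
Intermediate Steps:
C(j) = 0
b(M, m) = 3
o(G) = 9 (o(G) = 3*3 = 9)
g = -18 (g = 0 - 2*9 = 0 - 18 = -18)
128*g = 128*(-18) = -2304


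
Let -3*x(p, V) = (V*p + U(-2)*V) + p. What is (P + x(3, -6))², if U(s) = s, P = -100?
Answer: 9801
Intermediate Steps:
x(p, V) = -p/3 + 2*V/3 - V*p/3 (x(p, V) = -((V*p - 2*V) + p)/3 = -((-2*V + V*p) + p)/3 = -(p - 2*V + V*p)/3 = -p/3 + 2*V/3 - V*p/3)
(P + x(3, -6))² = (-100 + (-⅓*3 + (⅔)*(-6) - ⅓*(-6)*3))² = (-100 + (-1 - 4 + 6))² = (-100 + 1)² = (-99)² = 9801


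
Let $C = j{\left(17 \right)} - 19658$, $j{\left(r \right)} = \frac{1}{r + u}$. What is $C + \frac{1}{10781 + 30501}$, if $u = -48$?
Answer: $- \frac{25157209487}{1279742} \approx -19658.0$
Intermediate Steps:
$j{\left(r \right)} = \frac{1}{-48 + r}$ ($j{\left(r \right)} = \frac{1}{r - 48} = \frac{1}{-48 + r}$)
$C = - \frac{609399}{31}$ ($C = \frac{1}{-48 + 17} - 19658 = \frac{1}{-31} - 19658 = - \frac{1}{31} - 19658 = - \frac{609399}{31} \approx -19658.0$)
$C + \frac{1}{10781 + 30501} = - \frac{609399}{31} + \frac{1}{10781 + 30501} = - \frac{609399}{31} + \frac{1}{41282} = - \frac{25157209487}{1279742}$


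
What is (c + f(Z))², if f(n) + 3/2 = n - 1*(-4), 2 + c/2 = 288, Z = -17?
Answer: 1243225/4 ≈ 3.1081e+5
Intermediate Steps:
c = 572 (c = -4 + 2*288 = -4 + 576 = 572)
f(n) = 5/2 + n (f(n) = -3/2 + (n - 1*(-4)) = -3/2 + (n + 4) = -3/2 + (4 + n) = 5/2 + n)
(c + f(Z))² = (572 + (5/2 - 17))² = (572 - 29/2)² = (1115/2)² = 1243225/4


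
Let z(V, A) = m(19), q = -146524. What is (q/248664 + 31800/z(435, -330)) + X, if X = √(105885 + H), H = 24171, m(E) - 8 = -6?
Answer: 988402769/62166 + 2*√32514 ≈ 16260.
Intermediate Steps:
m(E) = 2 (m(E) = 8 - 6 = 2)
z(V, A) = 2
X = 2*√32514 (X = √(105885 + 24171) = √130056 = 2*√32514 ≈ 360.63)
(q/248664 + 31800/z(435, -330)) + X = (-146524/248664 + 31800/2) + 2*√32514 = (-146524*1/248664 + 31800*(½)) + 2*√32514 = (-36631/62166 + 15900) + 2*√32514 = 988402769/62166 + 2*√32514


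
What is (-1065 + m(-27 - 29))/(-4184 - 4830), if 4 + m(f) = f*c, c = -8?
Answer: 621/9014 ≈ 0.068893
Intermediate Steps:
m(f) = -4 - 8*f (m(f) = -4 + f*(-8) = -4 - 8*f)
(-1065 + m(-27 - 29))/(-4184 - 4830) = (-1065 + (-4 - 8*(-27 - 29)))/(-4184 - 4830) = (-1065 + (-4 - 8*(-56)))/(-9014) = (-1065 + (-4 + 448))*(-1/9014) = (-1065 + 444)*(-1/9014) = -621*(-1/9014) = 621/9014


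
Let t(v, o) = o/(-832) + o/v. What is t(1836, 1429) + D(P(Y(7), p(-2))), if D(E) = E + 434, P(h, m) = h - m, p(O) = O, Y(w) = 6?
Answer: 168435817/381888 ≈ 441.06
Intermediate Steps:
t(v, o) = -o/832 + o/v (t(v, o) = o*(-1/832) + o/v = -o/832 + o/v)
D(E) = 434 + E
t(1836, 1429) + D(P(Y(7), p(-2))) = (-1/832*1429 + 1429/1836) + (434 + (6 - 1*(-2))) = (-1429/832 + 1429*(1/1836)) + (434 + (6 + 2)) = (-1429/832 + 1429/1836) + (434 + 8) = -358679/381888 + 442 = 168435817/381888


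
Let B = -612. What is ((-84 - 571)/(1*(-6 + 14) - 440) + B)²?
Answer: 69552985441/186624 ≈ 3.7269e+5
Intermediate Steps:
((-84 - 571)/(1*(-6 + 14) - 440) + B)² = ((-84 - 571)/(1*(-6 + 14) - 440) - 612)² = (-655/(1*8 - 440) - 612)² = (-655/(8 - 440) - 612)² = (-655/(-432) - 612)² = (-655*(-1/432) - 612)² = (655/432 - 612)² = (-263729/432)² = 69552985441/186624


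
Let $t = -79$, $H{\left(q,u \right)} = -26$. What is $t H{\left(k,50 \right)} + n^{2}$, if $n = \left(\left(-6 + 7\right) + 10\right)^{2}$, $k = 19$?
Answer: $16695$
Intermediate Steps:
$n = 121$ ($n = \left(1 + 10\right)^{2} = 11^{2} = 121$)
$t H{\left(k,50 \right)} + n^{2} = \left(-79\right) \left(-26\right) + 121^{2} = 2054 + 14641 = 16695$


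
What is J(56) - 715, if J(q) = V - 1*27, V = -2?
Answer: -744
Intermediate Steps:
J(q) = -29 (J(q) = -2 - 1*27 = -2 - 27 = -29)
J(56) - 715 = -29 - 715 = -744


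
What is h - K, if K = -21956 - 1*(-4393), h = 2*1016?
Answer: 19595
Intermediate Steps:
h = 2032
K = -17563 (K = -21956 + 4393 = -17563)
h - K = 2032 - 1*(-17563) = 2032 + 17563 = 19595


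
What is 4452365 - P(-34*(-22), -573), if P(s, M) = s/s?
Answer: 4452364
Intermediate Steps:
P(s, M) = 1
4452365 - P(-34*(-22), -573) = 4452365 - 1*1 = 4452365 - 1 = 4452364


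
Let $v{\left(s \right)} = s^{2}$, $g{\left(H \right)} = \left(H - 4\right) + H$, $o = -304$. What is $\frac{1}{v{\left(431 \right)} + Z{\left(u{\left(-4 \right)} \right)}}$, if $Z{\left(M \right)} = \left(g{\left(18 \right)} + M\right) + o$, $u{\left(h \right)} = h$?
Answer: $\frac{1}{185485} \approx 5.3913 \cdot 10^{-6}$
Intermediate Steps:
$g{\left(H \right)} = -4 + 2 H$ ($g{\left(H \right)} = \left(-4 + H\right) + H = -4 + 2 H$)
$Z{\left(M \right)} = -272 + M$ ($Z{\left(M \right)} = \left(\left(-4 + 2 \cdot 18\right) + M\right) - 304 = \left(\left(-4 + 36\right) + M\right) - 304 = \left(32 + M\right) - 304 = -272 + M$)
$\frac{1}{v{\left(431 \right)} + Z{\left(u{\left(-4 \right)} \right)}} = \frac{1}{431^{2} - 276} = \frac{1}{185761 - 276} = \frac{1}{185485}$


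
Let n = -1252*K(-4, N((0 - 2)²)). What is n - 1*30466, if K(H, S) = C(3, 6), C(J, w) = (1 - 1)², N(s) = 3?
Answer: -30466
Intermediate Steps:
C(J, w) = 0 (C(J, w) = 0² = 0)
K(H, S) = 0
n = 0 (n = -1252*0 = 0)
n - 1*30466 = 0 - 1*30466 = 0 - 30466 = -30466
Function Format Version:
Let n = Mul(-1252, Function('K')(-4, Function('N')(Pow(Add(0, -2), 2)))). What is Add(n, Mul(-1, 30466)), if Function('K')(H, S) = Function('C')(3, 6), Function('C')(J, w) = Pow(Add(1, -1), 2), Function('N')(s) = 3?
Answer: -30466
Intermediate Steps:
Function('C')(J, w) = 0 (Function('C')(J, w) = Pow(0, 2) = 0)
Function('K')(H, S) = 0
n = 0 (n = Mul(-1252, 0) = 0)
Add(n, Mul(-1, 30466)) = Add(0, Mul(-1, 30466)) = Add(0, -30466) = -30466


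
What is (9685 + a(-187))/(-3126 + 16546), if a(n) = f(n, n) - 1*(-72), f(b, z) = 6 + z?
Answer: 2394/3355 ≈ 0.71356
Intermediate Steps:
a(n) = 78 + n (a(n) = (6 + n) - 1*(-72) = (6 + n) + 72 = 78 + n)
(9685 + a(-187))/(-3126 + 16546) = (9685 + (78 - 187))/(-3126 + 16546) = (9685 - 109)/13420 = 9576*(1/13420) = 2394/3355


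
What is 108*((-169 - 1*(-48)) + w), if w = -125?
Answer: -26568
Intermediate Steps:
108*((-169 - 1*(-48)) + w) = 108*((-169 - 1*(-48)) - 125) = 108*((-169 + 48) - 125) = 108*(-121 - 125) = 108*(-246) = -26568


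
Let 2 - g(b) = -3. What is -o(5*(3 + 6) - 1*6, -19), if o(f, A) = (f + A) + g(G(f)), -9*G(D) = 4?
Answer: -25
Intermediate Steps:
G(D) = -4/9 (G(D) = -1/9*4 = -4/9)
g(b) = 5 (g(b) = 2 - 1*(-3) = 2 + 3 = 5)
o(f, A) = 5 + A + f (o(f, A) = (f + A) + 5 = (A + f) + 5 = 5 + A + f)
-o(5*(3 + 6) - 1*6, -19) = -(5 - 19 + (5*(3 + 6) - 1*6)) = -(5 - 19 + (5*9 - 6)) = -(5 - 19 + (45 - 6)) = -(5 - 19 + 39) = -1*25 = -25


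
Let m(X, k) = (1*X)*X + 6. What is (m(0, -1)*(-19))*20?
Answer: -2280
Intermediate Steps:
m(X, k) = 6 + X² (m(X, k) = X*X + 6 = X² + 6 = 6 + X²)
(m(0, -1)*(-19))*20 = ((6 + 0²)*(-19))*20 = ((6 + 0)*(-19))*20 = (6*(-19))*20 = -114*20 = -2280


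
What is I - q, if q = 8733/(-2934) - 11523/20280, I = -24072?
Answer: -79561648651/3305640 ≈ -24068.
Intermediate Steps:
q = -11717429/3305640 (q = 8733*(-1/2934) - 11523*1/20280 = -2911/978 - 3841/6760 = -11717429/3305640 ≈ -3.5447)
I - q = -24072 - 1*(-11717429/3305640) = -24072 + 11717429/3305640 = -79561648651/3305640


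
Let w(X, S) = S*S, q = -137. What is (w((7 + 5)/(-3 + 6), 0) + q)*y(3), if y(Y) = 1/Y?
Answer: -137/3 ≈ -45.667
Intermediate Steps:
w(X, S) = S**2
(w((7 + 5)/(-3 + 6), 0) + q)*y(3) = (0**2 - 137)/3 = (0 - 137)*(1/3) = -137*1/3 = -137/3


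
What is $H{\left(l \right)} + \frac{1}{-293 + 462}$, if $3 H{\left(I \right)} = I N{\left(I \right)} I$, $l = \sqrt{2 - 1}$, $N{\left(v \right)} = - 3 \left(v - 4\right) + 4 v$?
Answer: $\frac{2200}{507} \approx 4.3392$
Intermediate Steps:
$N{\left(v \right)} = 12 + v$ ($N{\left(v \right)} = - 3 \left(-4 + v\right) + 4 v = \left(12 - 3 v\right) + 4 v = 12 + v$)
$l = 1$ ($l = \sqrt{1} = 1$)
$H{\left(I \right)} = \frac{I^{2} \left(12 + I\right)}{3}$ ($H{\left(I \right)} = \frac{I \left(12 + I\right) I}{3} = \frac{I^{2} \left(12 + I\right)}{3}$)
$H{\left(l \right)} + \frac{1}{-293 + 462} = \frac{1^{2} \left(12 + 1\right)}{3} + \frac{1}{-293 + 462} = \frac{1}{3} \cdot 1 \cdot 13 + \frac{1}{169} = \frac{13}{3} + \frac{1}{169} = \frac{2200}{507}$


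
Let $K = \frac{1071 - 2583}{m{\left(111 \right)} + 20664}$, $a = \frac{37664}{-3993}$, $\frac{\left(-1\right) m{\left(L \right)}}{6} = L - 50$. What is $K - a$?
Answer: $\frac{11491916}{1228029} \approx 9.358$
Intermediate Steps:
$m{\left(L \right)} = 300 - 6 L$ ($m{\left(L \right)} = - 6 \left(L - 50\right) = - 6 \left(-50 + L\right) = 300 - 6 L$)
$a = - \frac{3424}{363}$ ($a = 37664 \left(- \frac{1}{3993}\right) = - \frac{3424}{363} \approx -9.4325$)
$K = - \frac{252}{3383}$ ($K = \frac{1071 - 2583}{\left(300 - 666\right) + 20664} = - \frac{1512}{\left(300 - 666\right) + 20664} = - \frac{1512}{-366 + 20664} = - \frac{1512}{20298} = \left(-1512\right) \frac{1}{20298} = - \frac{252}{3383} \approx -0.07449$)
$K - a = - \frac{252}{3383} - - \frac{3424}{363} = - \frac{252}{3383} + \frac{3424}{363} = \frac{11491916}{1228029}$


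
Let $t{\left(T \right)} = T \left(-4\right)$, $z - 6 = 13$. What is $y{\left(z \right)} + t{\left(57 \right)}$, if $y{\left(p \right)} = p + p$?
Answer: $-190$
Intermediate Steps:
$z = 19$ ($z = 6 + 13 = 19$)
$t{\left(T \right)} = - 4 T$
$y{\left(p \right)} = 2 p$
$y{\left(z \right)} + t{\left(57 \right)} = 2 \cdot 19 - 228 = 38 - 228 = -190$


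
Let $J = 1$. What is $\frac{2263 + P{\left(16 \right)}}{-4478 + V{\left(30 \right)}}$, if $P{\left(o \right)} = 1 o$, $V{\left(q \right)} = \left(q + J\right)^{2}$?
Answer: $- \frac{2279}{3517} \approx -0.64799$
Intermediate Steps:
$V{\left(q \right)} = \left(1 + q\right)^{2}$ ($V{\left(q \right)} = \left(q + 1\right)^{2} = \left(1 + q\right)^{2}$)
$P{\left(o \right)} = o$
$\frac{2263 + P{\left(16 \right)}}{-4478 + V{\left(30 \right)}} = \frac{2263 + 16}{-4478 + \left(1 + 30\right)^{2}} = \frac{2279}{-4478 + 31^{2}} = \frac{2279}{-4478 + 961} = \frac{2279}{-3517} = 2279 \left(- \frac{1}{3517}\right) = - \frac{2279}{3517}$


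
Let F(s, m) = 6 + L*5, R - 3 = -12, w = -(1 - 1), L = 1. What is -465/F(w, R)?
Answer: -465/11 ≈ -42.273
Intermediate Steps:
w = 0 (w = -1*0 = 0)
R = -9 (R = 3 - 12 = -9)
F(s, m) = 11 (F(s, m) = 6 + 1*5 = 6 + 5 = 11)
-465/F(w, R) = -465/11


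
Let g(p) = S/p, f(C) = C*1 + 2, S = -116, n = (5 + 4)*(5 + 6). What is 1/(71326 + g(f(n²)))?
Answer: 9803/699208662 ≈ 1.4020e-5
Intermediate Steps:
n = 99 (n = 9*11 = 99)
f(C) = 2 + C (f(C) = C + 2 = 2 + C)
g(p) = -116/p
1/(71326 + g(f(n²))) = 1/(71326 - 116/(2 + 99²)) = 1/(71326 - 116/(2 + 9801)) = 1/(71326 - 116/9803) = 1/(699208662/9803) = 9803/699208662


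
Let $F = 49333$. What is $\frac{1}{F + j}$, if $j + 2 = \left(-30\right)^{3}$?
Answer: $\frac{1}{22331} \approx 4.4781 \cdot 10^{-5}$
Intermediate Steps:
$j = -27002$ ($j = -2 + \left(-30\right)^{3} = -2 - 27000 = -27002$)
$\frac{1}{F + j} = \frac{1}{49333 - 27002} = \frac{1}{22331}$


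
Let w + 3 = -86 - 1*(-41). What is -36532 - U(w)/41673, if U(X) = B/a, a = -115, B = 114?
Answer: -58358591342/1597465 ≈ -36532.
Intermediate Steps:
w = -48 (w = -3 + (-86 - 1*(-41)) = -3 + (-86 + 41) = -3 - 45 = -48)
U(X) = -114/115 (U(X) = 114/(-115) = 114*(-1/115) = -114/115)
-36532 - U(w)/41673 = -36532 - (-114)/(115*41673) = -36532 - 1*(-38/1597465) = -36532 + 38/1597465 = -58358591342/1597465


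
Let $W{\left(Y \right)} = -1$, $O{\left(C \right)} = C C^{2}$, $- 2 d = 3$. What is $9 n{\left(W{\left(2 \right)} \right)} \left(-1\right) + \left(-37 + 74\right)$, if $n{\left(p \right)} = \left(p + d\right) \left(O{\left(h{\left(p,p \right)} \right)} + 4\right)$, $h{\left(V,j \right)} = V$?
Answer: $\frac{209}{2} \approx 104.5$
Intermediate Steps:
$d = - \frac{3}{2}$ ($d = \left(- \frac{1}{2}\right) 3 = - \frac{3}{2} \approx -1.5$)
$O{\left(C \right)} = C^{3}$
$n{\left(p \right)} = \left(4 + p^{3}\right) \left(- \frac{3}{2} + p\right)$ ($n{\left(p \right)} = \left(p - \frac{3}{2}\right) \left(p^{3} + 4\right) = \left(- \frac{3}{2} + p\right) \left(4 + p^{3}\right) = \left(4 + p^{3}\right) \left(- \frac{3}{2} + p\right)$)
$9 n{\left(W{\left(2 \right)} \right)} \left(-1\right) + \left(-37 + 74\right) = 9 \left(-6 + \left(-1\right)^{4} + 4 \left(-1\right) - \frac{3 \left(-1\right)^{3}}{2}\right) \left(-1\right) + \left(-37 + 74\right) = 9 \left(-6 + 1 - 4 - - \frac{3}{2}\right) \left(-1\right) + 37 = 9 \left(-6 + 1 - 4 + \frac{3}{2}\right) \left(-1\right) + 37 = 9 \left(\left(- \frac{15}{2}\right) \left(-1\right)\right) + 37 = 9 \cdot \frac{15}{2} + 37 = \frac{135}{2} + 37 = \frac{209}{2}$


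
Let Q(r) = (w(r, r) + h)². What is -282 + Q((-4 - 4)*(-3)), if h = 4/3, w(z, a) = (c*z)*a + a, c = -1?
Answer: 2726566/9 ≈ 3.0295e+5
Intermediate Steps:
w(z, a) = a - a*z (w(z, a) = (-z)*a + a = -a*z + a = a - a*z)
h = 4/3 (h = 4*(⅓) = 4/3 ≈ 1.3333)
Q(r) = (4/3 + r*(1 - r))² (Q(r) = (r*(1 - r) + 4/3)² = (4/3 + r*(1 - r))²)
-282 + Q((-4 - 4)*(-3)) = -282 + (-4 + 3*((-4 - 4)*(-3))*(-1 + (-4 - 4)*(-3)))²/9 = -282 + (-4 + 3*(-8*(-3))*(-1 - 8*(-3)))²/9 = -282 + (-4 + 3*24*(-1 + 24))²/9 = -282 + (-4 + 3*24*23)²/9 = -282 + (-4 + 1656)²/9 = -282 + (⅑)*1652² = -282 + (⅑)*2729104 = -282 + 2729104/9 = 2726566/9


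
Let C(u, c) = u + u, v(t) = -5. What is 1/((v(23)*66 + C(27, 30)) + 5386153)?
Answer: 1/5385877 ≈ 1.8567e-7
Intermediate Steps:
C(u, c) = 2*u
1/((v(23)*66 + C(27, 30)) + 5386153) = 1/((-5*66 + 2*27) + 5386153) = 1/((-330 + 54) + 5386153) = 1/(-276 + 5386153) = 1/5385877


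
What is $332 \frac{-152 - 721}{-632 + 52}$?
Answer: $\frac{72459}{145} \approx 499.72$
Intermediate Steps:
$332 \frac{-152 - 721}{-632 + 52} = 332 \left(- \frac{873}{-580}\right) = 332 \left(\left(-873\right) \left(- \frac{1}{580}\right)\right) = 332 \cdot \frac{873}{580} = \frac{72459}{145}$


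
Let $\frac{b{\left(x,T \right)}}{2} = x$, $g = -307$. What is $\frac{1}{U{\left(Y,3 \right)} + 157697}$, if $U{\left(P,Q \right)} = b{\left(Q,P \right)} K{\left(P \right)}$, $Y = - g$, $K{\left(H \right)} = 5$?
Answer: $\frac{1}{157727} \approx 6.3401 \cdot 10^{-6}$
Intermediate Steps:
$b{\left(x,T \right)} = 2 x$
$Y = 307$ ($Y = \left(-1\right) \left(-307\right) = 307$)
$U{\left(P,Q \right)} = 10 Q$ ($U{\left(P,Q \right)} = 2 Q 5 = 10 Q$)
$\frac{1}{U{\left(Y,3 \right)} + 157697} = \frac{1}{10 \cdot 3 + 157697} = \frac{1}{30 + 157697} = \frac{1}{157727}$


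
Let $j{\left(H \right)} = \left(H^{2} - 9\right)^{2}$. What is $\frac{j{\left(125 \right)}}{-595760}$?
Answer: $- \frac{15241216}{37235} \approx -409.33$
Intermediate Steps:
$j{\left(H \right)} = \left(-9 + H^{2}\right)^{2}$
$\frac{j{\left(125 \right)}}{-595760} = \frac{\left(-9 + 125^{2}\right)^{2}}{-595760} = \left(-9 + 15625\right)^{2} \left(- \frac{1}{595760}\right) = 15616^{2} \left(- \frac{1}{595760}\right) = 243859456 \left(- \frac{1}{595760}\right) = - \frac{15241216}{37235}$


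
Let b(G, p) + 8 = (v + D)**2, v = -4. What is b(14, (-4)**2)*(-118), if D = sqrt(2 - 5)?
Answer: -590 + 944*I*sqrt(3) ≈ -590.0 + 1635.1*I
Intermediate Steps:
D = I*sqrt(3) (D = sqrt(-3) = I*sqrt(3) ≈ 1.732*I)
b(G, p) = -8 + (-4 + I*sqrt(3))**2
b(14, (-4)**2)*(-118) = (5 - 8*I*sqrt(3))*(-118) = -590 + 944*I*sqrt(3)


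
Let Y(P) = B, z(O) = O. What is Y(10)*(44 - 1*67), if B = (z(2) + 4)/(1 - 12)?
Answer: 138/11 ≈ 12.545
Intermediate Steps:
B = -6/11 (B = (2 + 4)/(1 - 12) = 6/(-11) = 6*(-1/11) = -6/11 ≈ -0.54545)
Y(P) = -6/11
Y(10)*(44 - 1*67) = -6*(44 - 1*67)/11 = -6*(44 - 67)/11 = -6/11*(-23) = 138/11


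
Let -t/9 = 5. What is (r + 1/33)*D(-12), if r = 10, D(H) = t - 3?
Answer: -5296/11 ≈ -481.45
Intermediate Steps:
t = -45 (t = -9*5 = -45)
D(H) = -48 (D(H) = -45 - 3 = -48)
(r + 1/33)*D(-12) = (10 + 1/33)*(-48) = (331/33)*(-48) = -5296/11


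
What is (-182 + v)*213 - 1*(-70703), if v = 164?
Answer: 66869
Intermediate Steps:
(-182 + v)*213 - 1*(-70703) = (-182 + 164)*213 - 1*(-70703) = -18*213 + 70703 = -3834 + 70703 = 66869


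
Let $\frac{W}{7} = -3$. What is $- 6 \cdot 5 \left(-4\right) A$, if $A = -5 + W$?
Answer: $-3120$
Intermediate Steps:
$W = -21$ ($W = 7 \left(-3\right) = -21$)
$A = -26$ ($A = -5 - 21 = -26$)
$- 6 \cdot 5 \left(-4\right) A = - 6 \cdot 5 \left(-4\right) \left(-26\right) = \left(-6\right) \left(-20\right) \left(-26\right) = 120 \left(-26\right) = -3120$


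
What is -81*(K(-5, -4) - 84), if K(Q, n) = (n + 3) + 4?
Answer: 6561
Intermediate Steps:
K(Q, n) = 7 + n (K(Q, n) = (3 + n) + 4 = 7 + n)
-81*(K(-5, -4) - 84) = -81*((7 - 4) - 84) = -81*(3 - 84) = -81*(-81) = 6561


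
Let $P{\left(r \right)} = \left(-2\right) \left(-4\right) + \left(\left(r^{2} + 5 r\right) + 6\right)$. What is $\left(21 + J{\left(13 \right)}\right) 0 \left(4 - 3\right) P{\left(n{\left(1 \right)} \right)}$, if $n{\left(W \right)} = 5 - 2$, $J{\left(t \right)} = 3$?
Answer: $0$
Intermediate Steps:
$n{\left(W \right)} = 3$
$P{\left(r \right)} = 14 + r^{2} + 5 r$ ($P{\left(r \right)} = 8 + \left(6 + r^{2} + 5 r\right) = 14 + r^{2} + 5 r$)
$\left(21 + J{\left(13 \right)}\right) 0 \left(4 - 3\right) P{\left(n{\left(1 \right)} \right)} = \left(21 + 3\right) 0 \left(4 - 3\right) \left(14 + 3^{2} + 5 \cdot 3\right) = 24 \cdot 0 \left(4 - 3\right) \left(14 + 9 + 15\right) = 24 \cdot 0 \cdot 1 \cdot 38 = 24 \cdot 0 \cdot 38 = 24 \cdot 0 = 0$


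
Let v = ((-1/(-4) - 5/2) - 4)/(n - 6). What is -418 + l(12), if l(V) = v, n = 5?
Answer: -1647/4 ≈ -411.75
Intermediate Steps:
v = 25/4 (v = ((-1/(-4) - 5/2) - 4)/(5 - 6) = ((-1*(-¼) - 5*½) - 4)/(-1) = ((¼ - 5/2) - 4)*(-1) = (-9/4 - 4)*(-1) = -25/4*(-1) = 25/4 ≈ 6.2500)
l(V) = 25/4
-418 + l(12) = -418 + 25/4 = -1647/4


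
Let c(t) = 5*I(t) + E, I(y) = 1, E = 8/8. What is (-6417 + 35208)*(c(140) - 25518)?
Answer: -734515992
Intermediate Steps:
E = 1 (E = 8*(1/8) = 1)
c(t) = 6 (c(t) = 5*1 + 1 = 5 + 1 = 6)
(-6417 + 35208)*(c(140) - 25518) = (-6417 + 35208)*(6 - 25518) = 28791*(-25512) = -734515992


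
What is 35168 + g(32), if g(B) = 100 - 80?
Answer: 35188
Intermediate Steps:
g(B) = 20
35168 + g(32) = 35168 + 20 = 35188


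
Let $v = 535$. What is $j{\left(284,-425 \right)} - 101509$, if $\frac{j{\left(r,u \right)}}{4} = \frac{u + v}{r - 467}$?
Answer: $- \frac{18576587}{183} \approx -1.0151 \cdot 10^{5}$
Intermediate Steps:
$j{\left(r,u \right)} = \frac{4 \left(535 + u\right)}{-467 + r}$ ($j{\left(r,u \right)} = 4 \frac{u + 535}{r - 467} = 4 \frac{535 + u}{-467 + r} = \frac{4 \left(535 + u\right)}{-467 + r}$)
$j{\left(284,-425 \right)} - 101509 = \frac{4 \left(535 - 425\right)}{-467 + 284} - 101509 = 4 \frac{1}{-183} \cdot 110 - 101509 = 4 \left(- \frac{1}{183}\right) 110 - 101509 = - \frac{440}{183} - 101509 = - \frac{18576587}{183}$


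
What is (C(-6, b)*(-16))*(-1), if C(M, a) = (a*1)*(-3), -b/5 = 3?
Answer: 720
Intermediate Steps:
b = -15 (b = -5*3 = -15)
C(M, a) = -3*a (C(M, a) = a*(-3) = -3*a)
(C(-6, b)*(-16))*(-1) = (-3*(-15)*(-16))*(-1) = (45*(-16))*(-1) = -720*(-1) = 720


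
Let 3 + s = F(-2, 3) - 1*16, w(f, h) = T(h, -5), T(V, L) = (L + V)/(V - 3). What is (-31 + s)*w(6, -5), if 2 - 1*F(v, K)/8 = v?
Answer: -45/2 ≈ -22.500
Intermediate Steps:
T(V, L) = (L + V)/(-3 + V)
F(v, K) = 16 - 8*v
w(f, h) = (-5 + h)/(-3 + h)
s = 13 (s = -3 + ((16 - 8*(-2)) - 1*16) = -3 + ((16 + 16) - 16) = -3 + (32 - 16) = -3 + 16 = 13)
(-31 + s)*w(6, -5) = (-31 + 13)*((-5 - 5)/(-3 - 5)) = -18*(-10)/(-8) = -(-9)*(-10)/4 = -18*5/4 = -45/2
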